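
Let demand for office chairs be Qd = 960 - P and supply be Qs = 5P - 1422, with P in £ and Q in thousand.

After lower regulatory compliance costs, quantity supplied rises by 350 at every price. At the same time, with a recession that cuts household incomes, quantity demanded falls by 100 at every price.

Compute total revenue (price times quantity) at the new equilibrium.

173236

Original equilibrium: 960 - P = 5P - 1422 gives 2382 = 6P, so P = 397 and Q = 563.
The new curves are Qd = 860 - P (demand) and Qs = 5P - 1072 (supply).
Setting them equal: 860 - P = 5P - 1072 → 1932 = 6P, so P = 322 and Q = 538.
New expenditure = 322 × 538 = 173236.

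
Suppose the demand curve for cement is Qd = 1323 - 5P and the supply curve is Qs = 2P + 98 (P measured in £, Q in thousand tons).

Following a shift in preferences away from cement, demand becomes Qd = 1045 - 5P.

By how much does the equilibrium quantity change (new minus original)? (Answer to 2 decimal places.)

-79.43

Before the shock: 1323 - 5P = 2P + 98 ⇒ 1225 = 7P ⇒ P = 175, Q = 448.
The shock moves the curves to Qd = 1045 - 5P and Qs = 2P + 98.
Setting them equal: 1045 - 5P = 2P + 98 → 947 = 7P, so P = 947/7 ≈ 135.2857 and Q = 2580/7 ≈ 368.5714.
ΔQ = 368.5714 − 448 = -79.43.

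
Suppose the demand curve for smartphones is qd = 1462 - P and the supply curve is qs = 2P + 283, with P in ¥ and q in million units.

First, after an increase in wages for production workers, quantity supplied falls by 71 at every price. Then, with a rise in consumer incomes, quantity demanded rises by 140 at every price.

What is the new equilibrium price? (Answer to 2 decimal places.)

463.33

Solve the original market: 1462 - P = 2P + 283, hence P = 393 and q = 1069.
The new curves are qd = 1602 - P (demand) and qs = 2P + 212 (supply).
Clearing the new market: 1602 - P = 2P + 212, so P = 1390/3 ≈ 463.3333 and q = 3416/3 ≈ 1138.6667.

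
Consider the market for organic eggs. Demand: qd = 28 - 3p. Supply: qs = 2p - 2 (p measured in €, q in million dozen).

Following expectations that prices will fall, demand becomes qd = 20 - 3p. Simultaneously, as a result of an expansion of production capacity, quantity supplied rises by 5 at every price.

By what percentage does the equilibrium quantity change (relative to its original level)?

-2

Initially, 28 - 3p = 2p - 2, so 30 = 5p and p = 6, q = 10.
The shock moves the curves to qd = 20 - 3p and qs = 2p + 3.
Setting them equal: 20 - 3p = 2p + 3 → 17 = 5p, so p = 3.4 and q = 9.8.
%Δq = (9.8 − 10) / 10 × 100 = -2%.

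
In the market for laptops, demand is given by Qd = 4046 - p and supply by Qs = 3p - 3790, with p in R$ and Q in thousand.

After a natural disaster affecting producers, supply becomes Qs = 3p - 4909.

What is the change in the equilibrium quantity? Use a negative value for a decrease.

-279.75

Original equilibrium: 4046 - p = 3p - 3790 gives 7836 = 4p, so p = 1959 and Q = 2087.
The new curves are Qd = 4046 - p (demand) and Qs = 3p - 4909 (supply).
Setting them equal: 4046 - p = 3p - 4909 → 8955 = 4p, so p = 2238.75 and Q = 1807.25.
ΔQ = 1807.25 − 2087 = -279.75.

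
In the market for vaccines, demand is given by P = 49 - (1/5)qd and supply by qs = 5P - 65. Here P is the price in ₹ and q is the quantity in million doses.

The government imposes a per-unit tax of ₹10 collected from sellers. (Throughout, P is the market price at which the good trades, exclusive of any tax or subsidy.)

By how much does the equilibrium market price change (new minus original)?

Solve the original market: 245 - 5P = 5P - 65, hence P = 31 and q = 90.
Since sellers keep the price net of the tax, the effective supply curve becomes qs = 5P - 115.
New equilibrium: 245 - 5P = 5P - 115 ⇒ 360 = 10P ⇒ P = 36, q = 65.
ΔP = 36 − 31 = +5.

+5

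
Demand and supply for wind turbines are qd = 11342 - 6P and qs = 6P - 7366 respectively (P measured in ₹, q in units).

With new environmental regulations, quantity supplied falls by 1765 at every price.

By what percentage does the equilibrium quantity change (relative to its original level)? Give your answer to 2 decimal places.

-44.39

Initially, 11342 - 6P = 6P - 7366, so 18708 = 12P and P = 1559, q = 1988.
With the change applied: demand qd = 11342 - 6P, supply qs = 6P - 9131.
Clearing the new market: 11342 - 6P = 6P - 9131, so P = 20473/12 ≈ 1706.0833 and q = 1105.5.
%Δq = (1105.5 − 1988) / 1988 × 100 = -44.39%.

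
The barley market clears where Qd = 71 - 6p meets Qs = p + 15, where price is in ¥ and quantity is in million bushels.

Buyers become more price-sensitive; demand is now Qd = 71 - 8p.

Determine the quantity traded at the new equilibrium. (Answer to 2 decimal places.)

Original equilibrium: 71 - 6p = p + 15 gives 56 = 7p, so p = 8 and Q = 23.
After the shift, demand is Qd = 71 - 8p and supply is Qs = p + 15.
Clearing the new market: 71 - 8p = p + 15, so p = 56/9 ≈ 6.2222 and Q = 191/9 ≈ 21.2222.

21.22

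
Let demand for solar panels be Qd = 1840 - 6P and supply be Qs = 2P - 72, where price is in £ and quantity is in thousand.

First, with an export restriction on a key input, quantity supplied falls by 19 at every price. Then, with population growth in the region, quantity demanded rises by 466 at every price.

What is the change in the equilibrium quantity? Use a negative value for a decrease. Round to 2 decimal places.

+102.25

Original equilibrium: 1840 - 6P = 2P - 72 gives 1912 = 8P, so P = 239 and Q = 406.
The new curves are Qd = 2306 - 6P (demand) and Qs = 2P - 91 (supply).
Clearing the new market: 2306 - 6P = 2P - 91, so P = 299.625 and Q = 508.25.
ΔQ = 508.25 − 406 = +102.25.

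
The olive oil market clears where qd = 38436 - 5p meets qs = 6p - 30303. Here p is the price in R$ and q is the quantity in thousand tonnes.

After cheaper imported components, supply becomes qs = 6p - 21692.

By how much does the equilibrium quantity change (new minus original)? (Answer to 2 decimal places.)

Before the shock: 38436 - 5p = 6p - 30303 ⇒ 68739 = 11p ⇒ p = 6249, q = 7191.
With the change applied: demand qd = 38436 - 5p, supply qs = 6p - 21692.
New equilibrium: 38436 - 5p = 6p - 21692 ⇒ 60128 = 11p ⇒ p = 60128/11 ≈ 5466.1818, q = 122156/11 ≈ 11105.0909.
Δq = 11105.0909 − 7191 = +3914.09.

+3914.09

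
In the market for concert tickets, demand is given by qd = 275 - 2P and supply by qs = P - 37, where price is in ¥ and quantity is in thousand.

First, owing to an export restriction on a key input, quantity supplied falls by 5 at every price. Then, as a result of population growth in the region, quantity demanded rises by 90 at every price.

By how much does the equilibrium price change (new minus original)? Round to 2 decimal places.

Original equilibrium: 275 - 2P = P - 37 gives 312 = 3P, so P = 104 and q = 67.
The new curves are qd = 365 - 2P (demand) and qs = P - 42 (supply).
New equilibrium: 365 - 2P = P - 42 ⇒ 407 = 3P ⇒ P = 407/3 ≈ 135.6667, q = 281/3 ≈ 93.6667.
ΔP = 135.6667 − 104 = +31.67.

+31.67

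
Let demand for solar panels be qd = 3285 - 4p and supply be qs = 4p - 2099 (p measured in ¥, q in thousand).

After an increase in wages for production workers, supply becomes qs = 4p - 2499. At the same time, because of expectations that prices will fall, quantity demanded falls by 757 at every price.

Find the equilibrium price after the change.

Original equilibrium: 3285 - 4p = 4p - 2099 gives 5384 = 8p, so p = 673 and q = 593.
After the shift, demand is qd = 2528 - 4p and supply is qs = 4p - 2499.
New equilibrium: 2528 - 4p = 4p - 2499 ⇒ 5027 = 8p ⇒ p = 628.375, q = 14.5.

628.375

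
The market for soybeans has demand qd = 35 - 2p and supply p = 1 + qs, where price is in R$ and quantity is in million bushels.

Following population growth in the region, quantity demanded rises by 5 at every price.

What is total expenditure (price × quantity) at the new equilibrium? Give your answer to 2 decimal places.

Solve the original market: 35 - 2p = p - 1, hence p = 12 and q = 11.
After the shift, demand is qd = 40 - 2p and supply is qs = p - 1.
Equate the new curves: 40 - 2p = p - 1, giving 41 = 3p, p = 41/3 ≈ 13.6667, q = 38/3 ≈ 12.6667.
New expenditure = 13.6667 × 12.6667 = 173.11.

173.11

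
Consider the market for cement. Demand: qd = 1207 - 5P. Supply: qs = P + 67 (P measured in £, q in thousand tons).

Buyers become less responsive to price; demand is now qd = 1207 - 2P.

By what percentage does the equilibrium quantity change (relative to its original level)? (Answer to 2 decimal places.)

Solve the original market: 1207 - 5P = P + 67, hence P = 190 and q = 257.
With the change applied: demand qd = 1207 - 2P, supply qs = P + 67.
Equate the new curves: 1207 - 2P = P + 67, giving 1140 = 3P, P = 380, q = 447.
%Δq = (447 − 257) / 257 × 100 = +73.93%.

+73.93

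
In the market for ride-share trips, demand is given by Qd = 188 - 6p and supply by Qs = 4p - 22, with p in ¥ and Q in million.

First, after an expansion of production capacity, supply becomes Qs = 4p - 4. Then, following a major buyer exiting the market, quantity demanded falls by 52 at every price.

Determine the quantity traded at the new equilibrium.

52

Solve the original market: 188 - 6p = 4p - 22, hence p = 21 and Q = 62.
With the change applied: demand Qd = 136 - 6p, supply Qs = 4p - 4.
New equilibrium: 136 - 6p = 4p - 4 ⇒ 140 = 10p ⇒ p = 14, Q = 52.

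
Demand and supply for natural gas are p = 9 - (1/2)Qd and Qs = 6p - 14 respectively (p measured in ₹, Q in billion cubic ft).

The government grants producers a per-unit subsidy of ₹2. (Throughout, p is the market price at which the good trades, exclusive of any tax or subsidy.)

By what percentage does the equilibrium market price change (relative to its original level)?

-37.5

Before the shock: 18 - 2p = 6p - 14 ⇒ 32 = 8p ⇒ p = 4, Q = 10.
Since sellers receive the price plus the subsidy, the effective supply curve becomes Qs = 6p - 2.
Setting them equal: 18 - 2p = 6p - 2 → 20 = 8p, so p = 2.5 and Q = 13.
%Δp = (2.5 − 4) / 4 × 100 = -37.5%.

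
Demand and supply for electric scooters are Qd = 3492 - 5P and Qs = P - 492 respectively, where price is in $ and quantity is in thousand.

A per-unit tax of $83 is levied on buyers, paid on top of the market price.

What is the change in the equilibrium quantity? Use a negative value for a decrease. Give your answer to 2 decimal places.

-69.17

Before the shock: 3492 - 5P = P - 492 ⇒ 3984 = 6P ⇒ P = 664, Q = 172.
Since buyers pay the price plus the tax, the effective demand curve becomes Qd = 3077 - 5P.
Clearing the new market: 3077 - 5P = P - 492, so P = 3569/6 ≈ 594.8333 and Q = 617/6 ≈ 102.8333.
ΔQ = 102.8333 − 172 = -69.17.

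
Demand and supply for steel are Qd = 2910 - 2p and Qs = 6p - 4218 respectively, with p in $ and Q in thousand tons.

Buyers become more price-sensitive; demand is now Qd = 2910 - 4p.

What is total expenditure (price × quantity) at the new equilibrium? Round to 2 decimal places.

41912.64

Before the shock: 2910 - 2p = 6p - 4218 ⇒ 7128 = 8p ⇒ p = 891, Q = 1128.
With the change applied: demand Qd = 2910 - 4p, supply Qs = 6p - 4218.
Equate the new curves: 2910 - 4p = 6p - 4218, giving 7128 = 10p, p = 712.8, Q = 58.8.
New expenditure = 712.8 × 58.8 = 41912.64.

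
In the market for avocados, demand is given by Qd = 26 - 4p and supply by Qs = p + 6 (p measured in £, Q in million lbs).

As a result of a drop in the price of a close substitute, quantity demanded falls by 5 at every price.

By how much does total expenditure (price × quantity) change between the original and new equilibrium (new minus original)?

Original equilibrium: 26 - 4p = p + 6 gives 20 = 5p, so p = 4 and Q = 10.
After the shift, demand is Qd = 21 - 4p and supply is Qs = p + 6.
Setting them equal: 21 - 4p = p + 6 → 15 = 5p, so p = 3 and Q = 9.
Expenditure moves from 4×10 = 40 to 3×9 = 27; change = -13.

-13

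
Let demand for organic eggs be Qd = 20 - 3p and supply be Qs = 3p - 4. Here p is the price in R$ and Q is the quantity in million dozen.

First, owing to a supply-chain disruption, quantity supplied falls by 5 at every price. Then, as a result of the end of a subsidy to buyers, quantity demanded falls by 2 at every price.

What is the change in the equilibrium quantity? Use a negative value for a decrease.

Original equilibrium: 20 - 3p = 3p - 4 gives 24 = 6p, so p = 4 and Q = 8.
The new curves are Qd = 18 - 3p (demand) and Qs = 3p - 9 (supply).
Setting them equal: 18 - 3p = 3p - 9 → 27 = 6p, so p = 4.5 and Q = 4.5.
ΔQ = 4.5 − 8 = -3.5.

-3.5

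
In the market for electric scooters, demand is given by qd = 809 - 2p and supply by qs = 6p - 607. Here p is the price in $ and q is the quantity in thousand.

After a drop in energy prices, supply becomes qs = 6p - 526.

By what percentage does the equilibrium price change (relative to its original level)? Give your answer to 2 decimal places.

-5.72

Original equilibrium: 809 - 2p = 6p - 607 gives 1416 = 8p, so p = 177 and q = 455.
The shock moves the curves to qd = 809 - 2p and qs = 6p - 526.
New equilibrium: 809 - 2p = 6p - 526 ⇒ 1335 = 8p ⇒ p = 166.875, q = 475.25.
%Δp = (166.875 − 177) / 177 × 100 = -5.72%.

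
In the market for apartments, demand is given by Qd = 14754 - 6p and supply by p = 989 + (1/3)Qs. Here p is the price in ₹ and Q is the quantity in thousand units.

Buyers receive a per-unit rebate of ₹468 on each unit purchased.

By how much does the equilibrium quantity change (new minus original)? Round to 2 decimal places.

+936.00

Solve the original market: 14754 - 6p = 3p - 2967, hence p = 1969 and Q = 2940.
Since buyers' out-of-pocket price is the market price minus the rebate, the effective demand curve becomes Qd = 17562 - 6p.
Clearing the new market: 17562 - 6p = 3p - 2967, so p = 2281 and Q = 3876.
ΔQ = 3876 − 2940 = +936.00.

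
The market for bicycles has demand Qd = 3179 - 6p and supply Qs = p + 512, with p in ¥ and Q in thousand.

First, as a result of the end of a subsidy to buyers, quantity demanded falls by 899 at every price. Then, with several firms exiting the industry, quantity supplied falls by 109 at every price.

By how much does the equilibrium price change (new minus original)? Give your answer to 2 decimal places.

-112.86

Original equilibrium: 3179 - 6p = p + 512 gives 2667 = 7p, so p = 381 and Q = 893.
The shock moves the curves to Qd = 2280 - 6p and Qs = p + 403.
New equilibrium: 2280 - 6p = p + 403 ⇒ 1877 = 7p ⇒ p = 1877/7 ≈ 268.1429, Q = 4698/7 ≈ 671.1429.
Δp = 268.1429 − 381 = -112.86.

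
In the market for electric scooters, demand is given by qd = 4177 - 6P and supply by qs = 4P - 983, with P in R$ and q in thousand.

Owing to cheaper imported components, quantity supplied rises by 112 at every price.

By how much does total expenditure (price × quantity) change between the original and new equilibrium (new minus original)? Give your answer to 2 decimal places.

Before the shock: 4177 - 6P = 4P - 983 ⇒ 5160 = 10P ⇒ P = 516, q = 1081.
The shock moves the curves to qd = 4177 - 6P and qs = 4P - 871.
Setting them equal: 4177 - 6P = 4P - 871 → 5048 = 10P, so P = 504.8 and q = 1148.2.
Expenditure moves from 516×1081 = 557796 to 504.8×1148.2 = 579611.36; change = +21815.36.

+21815.36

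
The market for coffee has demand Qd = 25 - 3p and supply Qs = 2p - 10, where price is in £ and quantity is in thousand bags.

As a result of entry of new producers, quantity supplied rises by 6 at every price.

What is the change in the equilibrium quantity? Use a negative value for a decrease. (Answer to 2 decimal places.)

Solve the original market: 25 - 3p = 2p - 10, hence p = 7 and Q = 4.
The shock moves the curves to Qd = 25 - 3p and Qs = 2p - 4.
Setting them equal: 25 - 3p = 2p - 4 → 29 = 5p, so p = 5.8 and Q = 7.6.
ΔQ = 7.6 − 4 = +3.60.

+3.60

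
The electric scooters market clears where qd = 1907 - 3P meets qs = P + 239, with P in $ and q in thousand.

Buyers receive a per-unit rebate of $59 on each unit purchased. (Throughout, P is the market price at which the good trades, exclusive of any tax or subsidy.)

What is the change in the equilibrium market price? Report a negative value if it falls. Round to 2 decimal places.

Initially, 1907 - 3P = P + 239, so 1668 = 4P and P = 417, q = 656.
Since buyers' out-of-pocket price is the market price minus the rebate, the effective demand curve becomes qd = 2084 - 3P.
Setting them equal: 2084 - 3P = P + 239 → 1845 = 4P, so P = 461.25 and q = 700.25.
ΔP = 461.25 − 417 = +44.25.

+44.25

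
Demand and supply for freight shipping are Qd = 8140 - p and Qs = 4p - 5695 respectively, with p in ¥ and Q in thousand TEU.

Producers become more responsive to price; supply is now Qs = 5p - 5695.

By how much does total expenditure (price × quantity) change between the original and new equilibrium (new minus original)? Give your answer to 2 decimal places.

Initially, 8140 - p = 4p - 5695, so 13835 = 5p and p = 2767, Q = 5373.
The shock moves the curves to Qd = 8140 - p and Qs = 5p - 5695.
Equate the new curves: 8140 - p = 5p - 5695, giving 13835 = 6p, p = 13835/6 ≈ 2305.8333, Q = 35005/6 ≈ 5834.1667.
Expenditure moves from 2767×5373 = 14867091 to 2305.8333×5834.1667 = 13452615.9722; change = -1414475.03.

-1414475.03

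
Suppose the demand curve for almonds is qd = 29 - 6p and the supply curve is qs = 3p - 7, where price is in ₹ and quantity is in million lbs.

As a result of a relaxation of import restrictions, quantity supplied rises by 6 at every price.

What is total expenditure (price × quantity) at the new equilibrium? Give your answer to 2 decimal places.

Solve the original market: 29 - 6p = 3p - 7, hence p = 4 and q = 5.
The new curves are qd = 29 - 6p (demand) and qs = 3p - 1 (supply).
New equilibrium: 29 - 6p = 3p - 1 ⇒ 30 = 9p ⇒ p = 10/3 ≈ 3.3333, q = 9.
New expenditure = 3.3333 × 9 = 30.00.

30.00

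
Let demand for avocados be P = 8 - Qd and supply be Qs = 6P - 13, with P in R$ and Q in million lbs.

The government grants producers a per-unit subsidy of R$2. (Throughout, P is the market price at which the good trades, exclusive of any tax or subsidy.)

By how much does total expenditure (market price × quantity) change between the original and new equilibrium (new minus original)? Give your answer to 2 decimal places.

Initially, 8 - P = 6P - 13, so 21 = 7P and P = 3, Q = 5.
Since sellers receive the price plus the subsidy, the effective supply curve becomes Qs = 6P - 1.
Equate the new curves: 8 - P = 6P - 1, giving 9 = 7P, P = 9/7 ≈ 1.2857, Q = 47/7 ≈ 6.7143.
Expenditure moves from 3×5 = 15 to 1.2857×6.7143 = 8.6327; change = -6.37.

-6.37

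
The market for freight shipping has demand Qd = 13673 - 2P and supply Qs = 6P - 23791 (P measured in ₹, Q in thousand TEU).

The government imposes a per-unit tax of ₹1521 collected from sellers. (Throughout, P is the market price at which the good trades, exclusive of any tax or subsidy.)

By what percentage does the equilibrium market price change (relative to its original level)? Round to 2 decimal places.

+24.36

Initially, 13673 - 2P = 6P - 23791, so 37464 = 8P and P = 4683, Q = 4307.
Since sellers keep the price net of the tax, the effective supply curve becomes Qs = 6P - 32917.
New equilibrium: 13673 - 2P = 6P - 32917 ⇒ 46590 = 8P ⇒ P = 5823.75, Q = 2025.5.
%ΔP = (5823.75 − 4683) / 4683 × 100 = +24.36%.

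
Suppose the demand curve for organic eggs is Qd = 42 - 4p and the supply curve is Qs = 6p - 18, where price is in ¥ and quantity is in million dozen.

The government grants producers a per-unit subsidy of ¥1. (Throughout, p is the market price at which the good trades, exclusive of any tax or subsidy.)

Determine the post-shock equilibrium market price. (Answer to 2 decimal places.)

5.40

Initially, 42 - 4p = 6p - 18, so 60 = 10p and p = 6, Q = 18.
Since sellers receive the price plus the subsidy, the effective supply curve becomes Qs = 6p - 12.
Setting them equal: 42 - 4p = 6p - 12 → 54 = 10p, so p = 5.4 and Q = 20.4.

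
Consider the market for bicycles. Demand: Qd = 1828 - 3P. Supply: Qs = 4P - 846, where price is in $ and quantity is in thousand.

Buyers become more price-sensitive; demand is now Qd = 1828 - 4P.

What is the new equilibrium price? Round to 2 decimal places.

334.25

Original equilibrium: 1828 - 3P = 4P - 846 gives 2674 = 7P, so P = 382 and Q = 682.
The shock moves the curves to Qd = 1828 - 4P and Qs = 4P - 846.
Clearing the new market: 1828 - 4P = 4P - 846, so P = 334.25 and Q = 491.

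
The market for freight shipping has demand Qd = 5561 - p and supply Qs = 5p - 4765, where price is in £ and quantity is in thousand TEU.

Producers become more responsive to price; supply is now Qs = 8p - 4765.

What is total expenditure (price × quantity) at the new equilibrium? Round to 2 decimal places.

Original equilibrium: 5561 - p = 5p - 4765 gives 10326 = 6p, so p = 1721 and Q = 3840.
After the shift, demand is Qd = 5561 - p and supply is Qs = 8p - 4765.
New equilibrium: 5561 - p = 8p - 4765 ⇒ 10326 = 9p ⇒ p = 3442/3 ≈ 1147.3333, Q = 13241/3 ≈ 4413.6667.
New expenditure = 1147.3333 × 4413.6667 = 5063946.89.

5063946.89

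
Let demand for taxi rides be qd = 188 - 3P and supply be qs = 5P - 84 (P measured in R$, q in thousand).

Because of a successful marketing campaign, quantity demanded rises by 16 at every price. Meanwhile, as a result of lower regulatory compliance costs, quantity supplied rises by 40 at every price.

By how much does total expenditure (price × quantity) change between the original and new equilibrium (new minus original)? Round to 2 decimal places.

+517.00

Before the shock: 188 - 3P = 5P - 84 ⇒ 272 = 8P ⇒ P = 34, q = 86.
After the shift, demand is qd = 204 - 3P and supply is qs = 5P - 44.
New equilibrium: 204 - 3P = 5P - 44 ⇒ 248 = 8P ⇒ P = 31, q = 111.
Expenditure moves from 34×86 = 2924 to 31×111 = 3441; change = +517.00.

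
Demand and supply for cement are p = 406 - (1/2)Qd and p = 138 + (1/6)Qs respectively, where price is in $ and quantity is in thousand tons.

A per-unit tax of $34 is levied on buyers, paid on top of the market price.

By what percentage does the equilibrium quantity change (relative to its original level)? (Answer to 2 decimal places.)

-12.69

Original equilibrium: 812 - 2p = 6p - 828 gives 1640 = 8p, so p = 205 and Q = 402.
Since buyers pay the price plus the tax, the effective demand curve becomes Qd = 744 - 2p.
Equate the new curves: 744 - 2p = 6p - 828, giving 1572 = 8p, p = 196.5, Q = 351.
%ΔQ = (351 − 402) / 402 × 100 = -12.69%.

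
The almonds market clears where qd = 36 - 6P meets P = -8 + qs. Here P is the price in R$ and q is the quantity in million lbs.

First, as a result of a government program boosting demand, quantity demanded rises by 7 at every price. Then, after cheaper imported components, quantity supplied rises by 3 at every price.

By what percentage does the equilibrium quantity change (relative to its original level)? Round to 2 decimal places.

+29.76

Initially, 36 - 6P = P + 8, so 28 = 7P and P = 4, q = 12.
The shock moves the curves to qd = 43 - 6P and qs = P + 11.
Equate the new curves: 43 - 6P = P + 11, giving 32 = 7P, P = 32/7 ≈ 4.5714, q = 109/7 ≈ 15.5714.
%Δq = (15.5714 − 12) / 12 × 100 = +29.76%.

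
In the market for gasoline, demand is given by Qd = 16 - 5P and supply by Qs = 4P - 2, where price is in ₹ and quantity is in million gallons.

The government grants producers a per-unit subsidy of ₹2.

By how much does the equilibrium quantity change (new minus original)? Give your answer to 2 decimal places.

+4.44

Before the shock: 16 - 5P = 4P - 2 ⇒ 18 = 9P ⇒ P = 2, Q = 6.
Since sellers receive the price plus the subsidy, the effective supply curve becomes Qs = 4P + 6.
Equate the new curves: 16 - 5P = 4P + 6, giving 10 = 9P, P = 10/9 ≈ 1.1111, Q = 94/9 ≈ 10.4444.
ΔQ = 10.4444 − 6 = +4.44.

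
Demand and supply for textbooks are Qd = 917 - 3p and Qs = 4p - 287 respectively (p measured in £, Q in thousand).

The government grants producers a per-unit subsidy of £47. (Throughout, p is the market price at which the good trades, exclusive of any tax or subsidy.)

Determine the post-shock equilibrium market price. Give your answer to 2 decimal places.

145.14

Initially, 917 - 3p = 4p - 287, so 1204 = 7p and p = 172, Q = 401.
Since sellers receive the price plus the subsidy, the effective supply curve becomes Qs = 4p - 99.
Equate the new curves: 917 - 3p = 4p - 99, giving 1016 = 7p, p = 1016/7 ≈ 145.1429, Q = 3371/7 ≈ 481.5714.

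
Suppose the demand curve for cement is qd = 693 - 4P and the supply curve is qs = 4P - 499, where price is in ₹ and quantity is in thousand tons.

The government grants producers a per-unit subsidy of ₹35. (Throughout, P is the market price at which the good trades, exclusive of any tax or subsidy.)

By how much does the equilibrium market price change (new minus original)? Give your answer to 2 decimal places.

Before the shock: 693 - 4P = 4P - 499 ⇒ 1192 = 8P ⇒ P = 149, q = 97.
Since sellers receive the price plus the subsidy, the effective supply curve becomes qs = 4P - 359.
New equilibrium: 693 - 4P = 4P - 359 ⇒ 1052 = 8P ⇒ P = 131.5, q = 167.
ΔP = 131.5 − 149 = -17.50.

-17.50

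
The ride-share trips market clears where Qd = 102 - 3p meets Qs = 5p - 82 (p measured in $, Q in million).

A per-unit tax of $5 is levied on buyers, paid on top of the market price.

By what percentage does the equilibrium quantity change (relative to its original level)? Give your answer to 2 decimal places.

Solve the original market: 102 - 3p = 5p - 82, hence p = 23 and Q = 33.
Since buyers pay the price plus the tax, the effective demand curve becomes Qd = 87 - 3p.
New equilibrium: 87 - 3p = 5p - 82 ⇒ 169 = 8p ⇒ p = 21.125, Q = 23.625.
%ΔQ = (23.625 − 33) / 33 × 100 = -28.41%.

-28.41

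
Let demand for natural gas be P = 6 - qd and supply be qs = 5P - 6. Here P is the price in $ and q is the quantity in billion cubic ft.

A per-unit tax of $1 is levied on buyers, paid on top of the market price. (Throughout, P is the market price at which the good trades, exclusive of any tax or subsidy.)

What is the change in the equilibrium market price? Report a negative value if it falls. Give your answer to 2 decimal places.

Initially, 6 - P = 5P - 6, so 12 = 6P and P = 2, q = 4.
Since buyers pay the price plus the tax, the effective demand curve becomes qd = 5 - P.
Setting them equal: 5 - P = 5P - 6 → 11 = 6P, so P = 11/6 ≈ 1.8333 and q = 19/6 ≈ 3.1667.
ΔP = 1.8333 − 2 = -0.17.

-0.17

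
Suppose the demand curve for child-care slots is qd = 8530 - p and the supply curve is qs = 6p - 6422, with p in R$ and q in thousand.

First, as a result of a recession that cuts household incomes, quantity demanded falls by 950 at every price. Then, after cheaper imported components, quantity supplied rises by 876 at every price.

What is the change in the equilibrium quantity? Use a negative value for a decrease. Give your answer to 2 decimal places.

Solve the original market: 8530 - p = 6p - 6422, hence p = 2136 and q = 6394.
The new curves are qd = 7580 - p (demand) and qs = 6p - 5546 (supply).
Clearing the new market: 7580 - p = 6p - 5546, so p = 13126/7 ≈ 1875.1429 and q = 39934/7 ≈ 5704.8571.
Δq = 5704.8571 − 6394 = -689.14.

-689.14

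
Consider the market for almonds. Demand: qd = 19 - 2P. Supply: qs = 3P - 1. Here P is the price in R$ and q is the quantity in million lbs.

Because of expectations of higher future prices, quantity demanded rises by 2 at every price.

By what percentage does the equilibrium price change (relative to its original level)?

Before the shock: 19 - 2P = 3P - 1 ⇒ 20 = 5P ⇒ P = 4, q = 11.
The shock moves the curves to qd = 21 - 2P and qs = 3P - 1.
Clearing the new market: 21 - 2P = 3P - 1, so P = 4.4 and q = 12.2.
%ΔP = (4.4 − 4) / 4 × 100 = +10%.

+10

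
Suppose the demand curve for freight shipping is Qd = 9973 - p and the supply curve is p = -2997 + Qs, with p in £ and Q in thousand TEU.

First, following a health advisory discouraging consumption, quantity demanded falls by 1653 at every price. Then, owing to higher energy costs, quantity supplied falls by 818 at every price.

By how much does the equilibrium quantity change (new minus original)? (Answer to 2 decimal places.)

Original equilibrium: 9973 - p = p + 2997 gives 6976 = 2p, so p = 3488 and Q = 6485.
The new curves are Qd = 8320 - p (demand) and Qs = p + 2179 (supply).
Equate the new curves: 8320 - p = p + 2179, giving 6141 = 2p, p = 3070.5, Q = 5249.5.
ΔQ = 5249.5 − 6485 = -1235.50.

-1235.50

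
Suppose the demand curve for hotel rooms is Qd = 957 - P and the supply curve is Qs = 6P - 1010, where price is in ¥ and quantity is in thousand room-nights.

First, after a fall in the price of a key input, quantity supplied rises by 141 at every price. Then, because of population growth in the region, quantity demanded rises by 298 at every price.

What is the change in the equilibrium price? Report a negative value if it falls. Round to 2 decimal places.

Initially, 957 - P = 6P - 1010, so 1967 = 7P and P = 281, Q = 676.
After the shift, demand is Qd = 1255 - P and supply is Qs = 6P - 869.
Equate the new curves: 1255 - P = 6P - 869, giving 2124 = 7P, P = 2124/7 ≈ 303.4286, Q = 6661/7 ≈ 951.5714.
ΔP = 303.4286 − 281 = +22.43.

+22.43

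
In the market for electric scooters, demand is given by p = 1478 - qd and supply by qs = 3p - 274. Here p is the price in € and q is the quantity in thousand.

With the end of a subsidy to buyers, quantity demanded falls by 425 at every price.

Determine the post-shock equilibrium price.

331.75

Original equilibrium: 1478 - p = 3p - 274 gives 1752 = 4p, so p = 438 and q = 1040.
With the change applied: demand qd = 1053 - p, supply qs = 3p - 274.
Setting them equal: 1053 - p = 3p - 274 → 1327 = 4p, so p = 331.75 and q = 721.25.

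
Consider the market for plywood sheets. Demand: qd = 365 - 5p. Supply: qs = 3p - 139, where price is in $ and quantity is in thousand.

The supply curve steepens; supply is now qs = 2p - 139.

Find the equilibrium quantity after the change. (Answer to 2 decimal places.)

Original equilibrium: 365 - 5p = 3p - 139 gives 504 = 8p, so p = 63 and q = 50.
The shock moves the curves to qd = 365 - 5p and qs = 2p - 139.
Clearing the new market: 365 - 5p = 2p - 139, so p = 72 and q = 5.

5.00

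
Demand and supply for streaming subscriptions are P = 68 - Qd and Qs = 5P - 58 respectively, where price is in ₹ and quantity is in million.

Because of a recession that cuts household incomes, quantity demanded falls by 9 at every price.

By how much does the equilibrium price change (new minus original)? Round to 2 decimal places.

Solve the original market: 68 - P = 5P - 58, hence P = 21 and Q = 47.
The shock moves the curves to Qd = 59 - P and Qs = 5P - 58.
New equilibrium: 59 - P = 5P - 58 ⇒ 117 = 6P ⇒ P = 19.5, Q = 39.5.
ΔP = 19.5 − 21 = -1.50.

-1.50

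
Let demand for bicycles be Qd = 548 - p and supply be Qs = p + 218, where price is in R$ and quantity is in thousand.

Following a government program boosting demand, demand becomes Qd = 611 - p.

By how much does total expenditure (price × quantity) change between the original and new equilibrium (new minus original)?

+18254.25

Original equilibrium: 548 - p = p + 218 gives 330 = 2p, so p = 165 and Q = 383.
With the change applied: demand Qd = 611 - p, supply Qs = p + 218.
Setting them equal: 611 - p = p + 218 → 393 = 2p, so p = 196.5 and Q = 414.5.
Expenditure moves from 165×383 = 63195 to 196.5×414.5 = 81449.25; change = +18254.25.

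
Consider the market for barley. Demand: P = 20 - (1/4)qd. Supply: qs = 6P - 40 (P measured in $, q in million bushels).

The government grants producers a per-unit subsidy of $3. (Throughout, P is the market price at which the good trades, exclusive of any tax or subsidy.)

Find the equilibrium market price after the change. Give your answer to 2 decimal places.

10.20

Before the shock: 80 - 4P = 6P - 40 ⇒ 120 = 10P ⇒ P = 12, q = 32.
Since sellers receive the price plus the subsidy, the effective supply curve becomes qs = 6P - 22.
New equilibrium: 80 - 4P = 6P - 22 ⇒ 102 = 10P ⇒ P = 10.2, q = 39.2.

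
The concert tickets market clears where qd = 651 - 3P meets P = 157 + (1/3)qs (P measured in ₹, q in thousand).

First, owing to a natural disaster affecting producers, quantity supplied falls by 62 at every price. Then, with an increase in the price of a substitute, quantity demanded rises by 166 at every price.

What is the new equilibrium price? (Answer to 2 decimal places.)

225.00

Before the shock: 651 - 3P = 3P - 471 ⇒ 1122 = 6P ⇒ P = 187, q = 90.
After the shift, demand is qd = 817 - 3P and supply is qs = 3P - 533.
Setting them equal: 817 - 3P = 3P - 533 → 1350 = 6P, so P = 225 and q = 142.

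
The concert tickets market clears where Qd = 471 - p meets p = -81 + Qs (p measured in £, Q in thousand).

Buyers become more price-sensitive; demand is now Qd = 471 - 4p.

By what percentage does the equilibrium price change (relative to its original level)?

Solve the original market: 471 - p = p + 81, hence p = 195 and Q = 276.
After the shift, demand is Qd = 471 - 4p and supply is Qs = p + 81.
Setting them equal: 471 - 4p = p + 81 → 390 = 5p, so p = 78 and Q = 159.
%Δp = (78 − 195) / 195 × 100 = -60%.

-60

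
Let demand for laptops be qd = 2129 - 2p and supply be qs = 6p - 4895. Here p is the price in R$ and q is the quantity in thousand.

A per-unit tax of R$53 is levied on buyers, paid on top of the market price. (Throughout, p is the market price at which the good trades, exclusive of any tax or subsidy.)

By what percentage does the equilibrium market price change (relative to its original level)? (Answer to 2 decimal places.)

-1.51

Before the shock: 2129 - 2p = 6p - 4895 ⇒ 7024 = 8p ⇒ p = 878, q = 373.
Since buyers pay the price plus the tax, the effective demand curve becomes qd = 2023 - 2p.
Setting them equal: 2023 - 2p = 6p - 4895 → 6918 = 8p, so p = 864.75 and q = 293.5.
%Δp = (864.75 − 878) / 878 × 100 = -1.51%.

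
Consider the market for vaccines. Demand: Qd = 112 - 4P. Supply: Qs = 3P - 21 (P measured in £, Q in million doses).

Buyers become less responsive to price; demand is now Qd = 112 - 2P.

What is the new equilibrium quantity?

Initially, 112 - 4P = 3P - 21, so 133 = 7P and P = 19, Q = 36.
With the change applied: demand Qd = 112 - 2P, supply Qs = 3P - 21.
Clearing the new market: 112 - 2P = 3P - 21, so P = 26.6 and Q = 58.8.

58.8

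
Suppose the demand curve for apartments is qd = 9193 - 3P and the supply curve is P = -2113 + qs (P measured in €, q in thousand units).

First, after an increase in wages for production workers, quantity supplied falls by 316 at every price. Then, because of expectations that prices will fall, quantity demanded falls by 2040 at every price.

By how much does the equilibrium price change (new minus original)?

Initially, 9193 - 3P = P + 2113, so 7080 = 4P and P = 1770, q = 3883.
The shock moves the curves to qd = 7153 - 3P and qs = P + 1797.
Setting them equal: 7153 - 3P = P + 1797 → 5356 = 4P, so P = 1339 and q = 3136.
ΔP = 1339 − 1770 = -431.

-431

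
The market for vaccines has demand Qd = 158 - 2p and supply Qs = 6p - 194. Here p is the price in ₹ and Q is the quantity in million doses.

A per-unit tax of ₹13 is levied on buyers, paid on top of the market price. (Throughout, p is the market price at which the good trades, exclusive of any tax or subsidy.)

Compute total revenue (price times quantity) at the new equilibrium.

Original equilibrium: 158 - 2p = 6p - 194 gives 352 = 8p, so p = 44 and Q = 70.
Since buyers pay the price plus the tax, the effective demand curve becomes Qd = 132 - 2p.
Clearing the new market: 132 - 2p = 6p - 194, so p = 40.75 and Q = 50.5.
New expenditure = 40.75 × 50.5 = 2057.875.

2057.875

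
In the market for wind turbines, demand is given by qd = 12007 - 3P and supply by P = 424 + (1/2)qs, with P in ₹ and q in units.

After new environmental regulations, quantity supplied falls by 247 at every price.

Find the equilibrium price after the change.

Initially, 12007 - 3P = 2P - 848, so 12855 = 5P and P = 2571, q = 4294.
After the shift, demand is qd = 12007 - 3P and supply is qs = 2P - 1095.
New equilibrium: 12007 - 3P = 2P - 1095 ⇒ 13102 = 5P ⇒ P = 2620.4, q = 4145.8.

2620.4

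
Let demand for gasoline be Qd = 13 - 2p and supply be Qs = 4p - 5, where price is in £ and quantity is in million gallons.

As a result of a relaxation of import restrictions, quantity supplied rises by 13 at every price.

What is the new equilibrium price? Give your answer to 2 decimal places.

Initially, 13 - 2p = 4p - 5, so 18 = 6p and p = 3, Q = 7.
With the change applied: demand Qd = 13 - 2p, supply Qs = 4p + 8.
Equate the new curves: 13 - 2p = 4p + 8, giving 5 = 6p, p = 5/6 ≈ 0.8333, Q = 34/3 ≈ 11.3333.

0.83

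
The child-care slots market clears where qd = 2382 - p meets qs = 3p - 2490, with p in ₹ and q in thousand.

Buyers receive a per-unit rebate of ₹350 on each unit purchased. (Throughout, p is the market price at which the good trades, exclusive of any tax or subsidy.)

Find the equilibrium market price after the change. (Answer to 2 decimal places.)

1305.50

Initially, 2382 - p = 3p - 2490, so 4872 = 4p and p = 1218, q = 1164.
Since buyers' out-of-pocket price is the market price minus the rebate, the effective demand curve becomes qd = 2732 - p.
New equilibrium: 2732 - p = 3p - 2490 ⇒ 5222 = 4p ⇒ p = 1305.5, q = 1426.5.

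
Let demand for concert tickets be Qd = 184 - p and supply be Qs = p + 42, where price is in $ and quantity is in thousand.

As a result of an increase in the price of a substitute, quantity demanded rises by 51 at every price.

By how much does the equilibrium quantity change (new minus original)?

+25.5

Solve the original market: 184 - p = p + 42, hence p = 71 and Q = 113.
After the shift, demand is Qd = 235 - p and supply is Qs = p + 42.
Equate the new curves: 235 - p = p + 42, giving 193 = 2p, p = 96.5, Q = 138.5.
ΔQ = 138.5 − 113 = +25.5.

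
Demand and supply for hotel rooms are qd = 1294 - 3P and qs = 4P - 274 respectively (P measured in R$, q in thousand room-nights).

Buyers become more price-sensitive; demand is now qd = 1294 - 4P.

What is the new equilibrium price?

Solve the original market: 1294 - 3P = 4P - 274, hence P = 224 and q = 622.
The new curves are qd = 1294 - 4P (demand) and qs = 4P - 274 (supply).
Clearing the new market: 1294 - 4P = 4P - 274, so P = 196 and q = 510.

196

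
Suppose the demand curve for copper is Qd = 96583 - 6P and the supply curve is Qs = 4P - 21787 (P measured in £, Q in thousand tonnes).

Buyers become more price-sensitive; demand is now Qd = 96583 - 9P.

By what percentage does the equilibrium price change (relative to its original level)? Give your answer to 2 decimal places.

Solve the original market: 96583 - 6P = 4P - 21787, hence P = 11837 and Q = 25561.
The shock moves the curves to Qd = 96583 - 9P and Qs = 4P - 21787.
New equilibrium: 96583 - 9P = 4P - 21787 ⇒ 118370 = 13P ⇒ P = 118370/13 ≈ 9105.3846, Q = 190249/13 ≈ 14634.5385.
%ΔP = (9105.3846 − 11837) / 11837 × 100 = -23.08%.

-23.08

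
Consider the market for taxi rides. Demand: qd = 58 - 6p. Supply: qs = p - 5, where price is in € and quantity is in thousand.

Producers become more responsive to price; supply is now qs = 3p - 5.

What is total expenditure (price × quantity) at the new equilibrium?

112

Original equilibrium: 58 - 6p = p - 5 gives 63 = 7p, so p = 9 and q = 4.
The shock moves the curves to qd = 58 - 6p and qs = 3p - 5.
Setting them equal: 58 - 6p = 3p - 5 → 63 = 9p, so p = 7 and q = 16.
New expenditure = 7 × 16 = 112.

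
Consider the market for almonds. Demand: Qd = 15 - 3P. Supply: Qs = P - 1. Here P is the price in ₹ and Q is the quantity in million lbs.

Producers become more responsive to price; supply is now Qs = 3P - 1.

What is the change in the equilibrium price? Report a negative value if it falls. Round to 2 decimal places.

-1.33

Before the shock: 15 - 3P = P - 1 ⇒ 16 = 4P ⇒ P = 4, Q = 3.
The new curves are Qd = 15 - 3P (demand) and Qs = 3P - 1 (supply).
Setting them equal: 15 - 3P = 3P - 1 → 16 = 6P, so P = 8/3 ≈ 2.6667 and Q = 7.
ΔP = 2.6667 − 4 = -1.33.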